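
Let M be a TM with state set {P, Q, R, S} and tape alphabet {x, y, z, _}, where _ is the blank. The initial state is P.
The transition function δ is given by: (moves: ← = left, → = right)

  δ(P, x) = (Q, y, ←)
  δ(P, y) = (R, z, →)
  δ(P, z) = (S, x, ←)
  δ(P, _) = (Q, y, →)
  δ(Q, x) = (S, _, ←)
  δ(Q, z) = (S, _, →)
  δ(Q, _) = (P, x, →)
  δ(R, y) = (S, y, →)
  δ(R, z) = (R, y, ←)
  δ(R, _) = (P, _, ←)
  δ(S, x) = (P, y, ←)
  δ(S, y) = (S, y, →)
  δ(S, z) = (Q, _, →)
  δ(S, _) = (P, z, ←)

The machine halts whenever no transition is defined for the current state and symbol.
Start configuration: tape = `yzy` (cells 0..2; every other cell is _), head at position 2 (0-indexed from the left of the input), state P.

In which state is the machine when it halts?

R

state=P head=2 tape=__yz[y]_   (P,y)→(R,z,→)
state=R head=3 tape=__yzz[_]   (R,_)→(P,_,←)
state=P head=2 tape=__yz[z]_   (P,z)→(S,x,←)
state=S head=1 tape=__y[z]x_   (S,z)→(Q,_,→)
state=Q head=2 tape=__y_[x]_   (Q,x)→(S,_,←)
state=S head=1 tape=__y[_]__   (S,_)→(P,z,←)
state=P head=0 tape=__[y]z__   (P,y)→(R,z,→)
state=R head=1 tape=__z[z]__   (R,z)→(R,y,←)
state=R head=0 tape=__[z]y__   (R,z)→(R,y,←)
state=R head=-1 tape=_[_]yy__   (R,_)→(P,_,←)
state=P head=-2 tape=[_]_yy__   (P,_)→(Q,y,→)
state=Q head=-1 tape=y[_]yy__   (Q,_)→(P,x,→)
state=P head=0 tape=yx[y]y__   (P,y)→(R,z,→)
state=R head=1 tape=yxz[y]__   (R,y)→(S,y,→)
state=S head=2 tape=yxzy[_]_   (S,_)→(P,z,←)
state=P head=1 tape=yxz[y]z_   (P,y)→(R,z,→)
state=R head=2 tape=yxzz[z]_   (R,z)→(R,y,←)
state=R head=1 tape=yxz[z]y_   (R,z)→(R,y,←)
state=R head=0 tape=yx[z]yy_   (R,z)→(R,y,←)
state=R head=-1 tape=y[x]yyy_
No transition is defined for (R, x); M halts in state R.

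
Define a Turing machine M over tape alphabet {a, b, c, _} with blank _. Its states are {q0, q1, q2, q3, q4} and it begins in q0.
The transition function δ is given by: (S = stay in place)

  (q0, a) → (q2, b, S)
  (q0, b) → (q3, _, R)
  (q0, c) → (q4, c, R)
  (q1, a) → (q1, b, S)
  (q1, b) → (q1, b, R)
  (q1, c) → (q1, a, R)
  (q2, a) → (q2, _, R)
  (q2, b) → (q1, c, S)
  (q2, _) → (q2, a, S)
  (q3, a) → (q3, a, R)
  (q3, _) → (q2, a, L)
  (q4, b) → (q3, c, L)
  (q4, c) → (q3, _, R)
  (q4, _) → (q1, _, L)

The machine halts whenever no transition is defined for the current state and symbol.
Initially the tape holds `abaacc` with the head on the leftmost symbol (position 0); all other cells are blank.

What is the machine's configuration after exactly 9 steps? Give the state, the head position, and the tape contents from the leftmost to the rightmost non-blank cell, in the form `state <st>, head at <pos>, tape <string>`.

state q1, head at 5, tape abbbac

q0 | [a]baacc   read a → write b, move S, go to q2
q2 | [b]baacc   read b → write c, move S, go to q1
q1 | [c]baacc   read c → write a, move R, go to q1
q1 | a[b]aacc   read b → write b, move R, go to q1
q1 | ab[a]acc   read a → write b, move S, go to q1
q1 | ab[b]acc   read b → write b, move R, go to q1
q1 | abb[a]cc   read a → write b, move S, go to q1
q1 | abb[b]cc   read b → write b, move R, go to q1
q1 | abbb[c]c   read c → write a, move R, go to q1
q1 | abbba[c]
After 9 steps: state q1, head at 5, tape abbbac.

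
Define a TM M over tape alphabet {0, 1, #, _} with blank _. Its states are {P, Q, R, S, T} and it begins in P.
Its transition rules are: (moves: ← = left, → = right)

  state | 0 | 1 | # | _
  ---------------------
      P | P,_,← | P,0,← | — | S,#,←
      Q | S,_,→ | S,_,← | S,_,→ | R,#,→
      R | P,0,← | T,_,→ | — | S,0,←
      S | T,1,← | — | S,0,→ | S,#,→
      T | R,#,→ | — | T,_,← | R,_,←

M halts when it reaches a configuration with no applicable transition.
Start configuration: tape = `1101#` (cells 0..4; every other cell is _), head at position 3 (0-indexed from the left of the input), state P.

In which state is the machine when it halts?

state=P head=3 tape=__110[1]#   (P,1)→(P,0,←)
state=P head=2 tape=__11[0]0#   (P,0)→(P,_,←)
state=P head=1 tape=__1[1]_0#   (P,1)→(P,0,←)
state=P head=0 tape=__[1]0_0#   (P,1)→(P,0,←)
state=P head=-1 tape=_[_]00_0#   (P,_)→(S,#,←)
state=S head=-2 tape=[_]#00_0#   (S,_)→(S,#,→)
state=S head=-1 tape=#[#]00_0#   (S,#)→(S,0,→)
state=S head=0 tape=#0[0]0_0#   (S,0)→(T,1,←)
state=T head=-1 tape=#[0]10_0#   (T,0)→(R,#,→)
state=R head=0 tape=##[1]0_0#   (R,1)→(T,_,→)
state=T head=1 tape=##_[0]_0#   (T,0)→(R,#,→)
state=R head=2 tape=##_#[_]0#   (R,_)→(S,0,←)
state=S head=1 tape=##_[#]00#   (S,#)→(S,0,→)
state=S head=2 tape=##_0[0]0#   (S,0)→(T,1,←)
state=T head=1 tape=##_[0]10#   (T,0)→(R,#,→)
state=R head=2 tape=##_#[1]0#   (R,1)→(T,_,→)
state=T head=3 tape=##_#_[0]#   (T,0)→(R,#,→)
state=R head=4 tape=##_#_#[#]
No transition is defined for (R, #); M halts in state R.

R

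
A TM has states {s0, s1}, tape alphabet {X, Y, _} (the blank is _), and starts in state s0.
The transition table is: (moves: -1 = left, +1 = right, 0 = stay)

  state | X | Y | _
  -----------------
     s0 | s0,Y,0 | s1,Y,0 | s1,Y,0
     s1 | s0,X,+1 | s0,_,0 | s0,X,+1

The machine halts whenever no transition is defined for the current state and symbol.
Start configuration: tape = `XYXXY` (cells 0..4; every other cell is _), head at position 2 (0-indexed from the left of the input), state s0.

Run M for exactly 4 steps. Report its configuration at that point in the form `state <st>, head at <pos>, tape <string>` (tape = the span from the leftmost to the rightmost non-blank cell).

state s1, head at 2, tape XYYXY

s0 | XY[X]XY   read X → write Y, move 0, go to s0
s0 | XY[Y]XY   read Y → write Y, move 0, go to s1
s1 | XY[Y]XY   read Y → write _, move 0, go to s0
s0 | XY[_]XY   read _ → write Y, move 0, go to s1
s1 | XY[Y]XY
After 4 steps: state s1, head at 2, tape XYYXY.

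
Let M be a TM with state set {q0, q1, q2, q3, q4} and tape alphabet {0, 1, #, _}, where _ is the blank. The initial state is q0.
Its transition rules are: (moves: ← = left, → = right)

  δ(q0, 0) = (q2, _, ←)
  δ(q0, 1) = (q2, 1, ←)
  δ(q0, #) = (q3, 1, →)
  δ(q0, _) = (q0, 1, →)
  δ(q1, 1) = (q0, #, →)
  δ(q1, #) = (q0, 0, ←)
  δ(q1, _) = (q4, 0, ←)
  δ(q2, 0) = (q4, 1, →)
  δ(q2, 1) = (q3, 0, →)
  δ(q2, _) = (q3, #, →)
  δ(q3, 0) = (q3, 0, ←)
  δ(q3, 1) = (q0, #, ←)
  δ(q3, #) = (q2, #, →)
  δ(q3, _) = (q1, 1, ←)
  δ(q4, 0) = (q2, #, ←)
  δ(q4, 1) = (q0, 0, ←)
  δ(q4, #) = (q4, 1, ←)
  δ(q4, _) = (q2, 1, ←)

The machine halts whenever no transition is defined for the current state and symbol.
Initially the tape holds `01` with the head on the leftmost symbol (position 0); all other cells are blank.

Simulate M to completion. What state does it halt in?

state=q0 head=0 tape=__[0]1   (q0,0)→(q2,_,←)
state=q2 head=-1 tape=_[_]_1   (q2,_)→(q3,#,→)
state=q3 head=0 tape=_#[_]1   (q3,_)→(q1,1,←)
state=q1 head=-1 tape=_[#]11   (q1,#)→(q0,0,←)
state=q0 head=-2 tape=[_]011   (q0,_)→(q0,1,→)
state=q0 head=-1 tape=1[0]11   (q0,0)→(q2,_,←)
state=q2 head=-2 tape=[1]_11   (q2,1)→(q3,0,→)
state=q3 head=-1 tape=0[_]11   (q3,_)→(q1,1,←)
state=q1 head=-2 tape=[0]111
No transition is defined for (q1, 0); M halts in state q1.

q1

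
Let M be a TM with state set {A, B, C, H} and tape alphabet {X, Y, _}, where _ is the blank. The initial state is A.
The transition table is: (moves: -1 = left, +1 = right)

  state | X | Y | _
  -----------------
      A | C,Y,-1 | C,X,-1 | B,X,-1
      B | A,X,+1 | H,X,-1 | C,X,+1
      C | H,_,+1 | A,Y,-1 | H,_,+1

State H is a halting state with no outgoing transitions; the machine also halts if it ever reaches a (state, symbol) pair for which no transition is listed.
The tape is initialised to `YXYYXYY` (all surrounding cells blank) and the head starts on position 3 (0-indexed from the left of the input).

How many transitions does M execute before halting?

7

A | __YXY[Y]XYY   read Y → write X, move -1, go to C
C | __YX[Y]XXYY   read Y → write Y, move -1, go to A
A | __Y[X]YXXYY   read X → write Y, move -1, go to C
C | __[Y]YYXXYY   read Y → write Y, move -1, go to A
A | _[_]YYYXXYY   read _ → write X, move -1, go to B
B | [_]XYYYXXYY   read _ → write X, move +1, go to C
C | X[X]YYYXXYY   read X → write _, move +1, go to H
H | X_[Y]YYXXYY
M halts after 7 transitions.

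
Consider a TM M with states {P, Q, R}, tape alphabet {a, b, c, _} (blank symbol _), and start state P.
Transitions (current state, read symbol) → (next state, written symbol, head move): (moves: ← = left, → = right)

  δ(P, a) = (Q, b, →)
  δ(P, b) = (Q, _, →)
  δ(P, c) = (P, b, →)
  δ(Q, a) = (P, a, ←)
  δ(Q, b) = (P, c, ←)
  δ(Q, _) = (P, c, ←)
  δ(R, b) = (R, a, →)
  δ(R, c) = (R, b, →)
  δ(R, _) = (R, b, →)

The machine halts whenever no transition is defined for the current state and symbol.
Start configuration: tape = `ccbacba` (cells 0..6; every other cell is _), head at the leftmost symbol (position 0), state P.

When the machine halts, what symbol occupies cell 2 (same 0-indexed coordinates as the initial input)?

P | [c]cbacba   read c → write b, move →, go to P
P | b[c]bacba   read c → write b, move →, go to P
P | bb[b]acba   read b → write _, move →, go to Q
Q | bb_[a]cba   read a → write a, move ←, go to P
P | bb[_]acba
Cell 2 holds _ when M halts.

_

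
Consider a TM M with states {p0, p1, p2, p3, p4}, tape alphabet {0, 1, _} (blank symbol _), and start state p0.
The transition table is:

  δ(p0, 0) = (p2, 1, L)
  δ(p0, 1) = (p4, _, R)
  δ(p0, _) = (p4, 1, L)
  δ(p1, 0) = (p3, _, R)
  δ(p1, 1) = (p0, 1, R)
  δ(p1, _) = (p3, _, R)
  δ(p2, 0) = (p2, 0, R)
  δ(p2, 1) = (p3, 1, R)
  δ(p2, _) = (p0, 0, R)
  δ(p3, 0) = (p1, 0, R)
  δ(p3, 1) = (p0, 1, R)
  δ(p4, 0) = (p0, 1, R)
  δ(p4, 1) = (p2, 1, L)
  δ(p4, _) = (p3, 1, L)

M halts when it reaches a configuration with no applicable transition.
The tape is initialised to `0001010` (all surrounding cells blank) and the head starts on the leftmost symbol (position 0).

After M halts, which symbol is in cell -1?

0

p0 | _[0]001010__   read 0 → write 1, move L, go to p2
p2 | [_]1001010__   read _ → write 0, move R, go to p0
p0 | 0[1]001010__   read 1 → write _, move R, go to p4
p4 | 0_[0]01010__   read 0 → write 1, move R, go to p0
p0 | 0_1[0]1010__   read 0 → write 1, move L, go to p2
p2 | 0_[1]11010__   read 1 → write 1, move R, go to p3
p3 | 0_1[1]1010__   read 1 → write 1, move R, go to p0
p0 | 0_11[1]010__   read 1 → write _, move R, go to p4
p4 | 0_11_[0]10__   read 0 → write 1, move R, go to p0
p0 | 0_11_1[1]0__   read 1 → write _, move R, go to p4
p4 | 0_11_1_[0]__   read 0 → write 1, move R, go to p0
p0 | 0_11_1_1[_]_   read _ → write 1, move L, go to p4
p4 | 0_11_1_[1]1_   read 1 → write 1, move L, go to p2
p2 | 0_11_1[_]11_   read _ → write 0, move R, go to p0
p0 | 0_11_10[1]1_   read 1 → write _, move R, go to p4
p4 | 0_11_10_[1]_   read 1 → write 1, move L, go to p2
p2 | 0_11_10[_]1_   read _ → write 0, move R, go to p0
p0 | 0_11_100[1]_   read 1 → write _, move R, go to p4
p4 | 0_11_100_[_]   read _ → write 1, move L, go to p3
p3 | 0_11_100[_]1
Cell -1 holds 0 when M halts.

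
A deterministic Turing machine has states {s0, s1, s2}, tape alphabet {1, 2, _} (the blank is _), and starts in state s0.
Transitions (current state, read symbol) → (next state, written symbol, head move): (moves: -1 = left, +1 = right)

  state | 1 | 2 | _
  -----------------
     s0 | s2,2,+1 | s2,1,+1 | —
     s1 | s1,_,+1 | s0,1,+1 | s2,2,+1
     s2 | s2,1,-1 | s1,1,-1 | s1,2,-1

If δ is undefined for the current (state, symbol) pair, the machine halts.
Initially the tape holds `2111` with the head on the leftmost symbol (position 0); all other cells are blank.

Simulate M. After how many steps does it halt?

23

s0 | __[2]111____   read 2 → write 1, move +1, go to s2
s2 | __1[1]11____   read 1 → write 1, move -1, go to s2
s2 | __[1]111____   read 1 → write 1, move -1, go to s2
s2 | _[_]1111____   read _ → write 2, move -1, go to s1
s1 | [_]21111____   read _ → write 2, move +1, go to s2
s2 | 2[2]1111____   read 2 → write 1, move -1, go to s1
s1 | [2]11111____   read 2 → write 1, move +1, go to s0
s0 | 1[1]1111____   read 1 → write 2, move +1, go to s2
s2 | 12[1]111____   read 1 → write 1, move -1, go to s2
s2 | 1[2]1111____   read 2 → write 1, move -1, go to s1
s1 | [1]11111____   read 1 → write _, move +1, go to s1
s1 | _[1]1111____   read 1 → write _, move +1, go to s1
s1 | __[1]111____   read 1 → write _, move +1, go to s1
s1 | ___[1]11____   read 1 → write _, move +1, go to s1
s1 | ____[1]1____   read 1 → write _, move +1, go to s1
s1 | _____[1]____   read 1 → write _, move +1, go to s1
s1 | ______[_]___   read _ → write 2, move +1, go to s2
s2 | ______2[_]__   read _ → write 2, move -1, go to s1
s1 | ______[2]2__   read 2 → write 1, move +1, go to s0
s0 | ______1[2]__   read 2 → write 1, move +1, go to s2
s2 | ______11[_]_   read _ → write 2, move -1, go to s1
s1 | ______1[1]2_   read 1 → write _, move +1, go to s1
s1 | ______1_[2]_   read 2 → write 1, move +1, go to s0
s0 | ______1_1[_]
M halts after 23 transitions.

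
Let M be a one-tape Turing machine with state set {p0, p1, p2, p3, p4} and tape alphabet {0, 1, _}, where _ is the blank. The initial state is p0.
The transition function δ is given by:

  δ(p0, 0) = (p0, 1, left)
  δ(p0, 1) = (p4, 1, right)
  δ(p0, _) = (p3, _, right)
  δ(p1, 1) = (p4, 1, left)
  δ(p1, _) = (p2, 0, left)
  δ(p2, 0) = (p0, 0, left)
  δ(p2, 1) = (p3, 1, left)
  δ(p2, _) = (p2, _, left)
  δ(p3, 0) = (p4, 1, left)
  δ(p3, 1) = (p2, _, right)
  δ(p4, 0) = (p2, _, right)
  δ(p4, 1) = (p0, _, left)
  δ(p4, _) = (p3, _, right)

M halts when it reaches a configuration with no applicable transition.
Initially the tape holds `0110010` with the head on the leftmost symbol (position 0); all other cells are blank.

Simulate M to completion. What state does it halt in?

p0 | _[0]110010   read 0 → write 1, move left, go to p0
p0 | [_]1110010   read _ → write _, move right, go to p3
p3 | _[1]110010   read 1 → write _, move right, go to p2
p2 | __[1]10010   read 1 → write 1, move left, go to p3
p3 | _[_]110010
No transition is defined for (p3, _); M halts in state p3.

p3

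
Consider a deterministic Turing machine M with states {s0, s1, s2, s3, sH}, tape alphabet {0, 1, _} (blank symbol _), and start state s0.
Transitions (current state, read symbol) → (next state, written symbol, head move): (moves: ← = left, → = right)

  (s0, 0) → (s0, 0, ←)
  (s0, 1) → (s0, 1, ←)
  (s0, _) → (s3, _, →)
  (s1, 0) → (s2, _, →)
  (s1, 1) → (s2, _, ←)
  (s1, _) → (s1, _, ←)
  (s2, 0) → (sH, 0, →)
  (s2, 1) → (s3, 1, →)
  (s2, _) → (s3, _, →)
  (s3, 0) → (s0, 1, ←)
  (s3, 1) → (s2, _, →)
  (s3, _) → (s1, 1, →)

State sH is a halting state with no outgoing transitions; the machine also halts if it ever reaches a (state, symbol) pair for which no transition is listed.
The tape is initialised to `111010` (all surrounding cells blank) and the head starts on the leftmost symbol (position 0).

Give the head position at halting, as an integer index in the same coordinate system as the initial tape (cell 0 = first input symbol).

state=s0 head=0 tape=_[1]11010   (s0,1)→(s0,1,←)
state=s0 head=-1 tape=[_]111010   (s0,_)→(s3,_,→)
state=s3 head=0 tape=_[1]11010   (s3,1)→(s2,_,→)
state=s2 head=1 tape=__[1]1010   (s2,1)→(s3,1,→)
state=s3 head=2 tape=__1[1]010   (s3,1)→(s2,_,→)
state=s2 head=3 tape=__1_[0]10   (s2,0)→(sH,0,→)
state=sH head=4 tape=__1_0[1]0
At halt the head is at cell 4.

4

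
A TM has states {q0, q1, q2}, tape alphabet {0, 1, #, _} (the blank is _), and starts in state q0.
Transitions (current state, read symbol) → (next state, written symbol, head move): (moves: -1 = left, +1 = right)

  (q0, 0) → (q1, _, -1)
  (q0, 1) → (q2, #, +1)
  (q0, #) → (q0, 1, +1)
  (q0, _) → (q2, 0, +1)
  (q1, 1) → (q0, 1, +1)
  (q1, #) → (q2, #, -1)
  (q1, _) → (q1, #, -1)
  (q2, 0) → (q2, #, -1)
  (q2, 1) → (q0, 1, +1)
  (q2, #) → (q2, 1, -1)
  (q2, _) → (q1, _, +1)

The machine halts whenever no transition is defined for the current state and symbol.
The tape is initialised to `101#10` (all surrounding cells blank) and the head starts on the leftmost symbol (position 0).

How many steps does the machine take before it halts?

26

state=q0 head=0 tape=_[1]01#10___   (q0,1)→(q2,#,+1)
state=q2 head=1 tape=_#[0]1#10___   (q2,0)→(q2,#,-1)
state=q2 head=0 tape=_[#]#1#10___   (q2,#)→(q2,1,-1)
state=q2 head=-1 tape=[_]1#1#10___   (q2,_)→(q1,_,+1)
state=q1 head=0 tape=_[1]#1#10___   (q1,1)→(q0,1,+1)
state=q0 head=1 tape=_1[#]1#10___   (q0,#)→(q0,1,+1)
state=q0 head=2 tape=_11[1]#10___   (q0,1)→(q2,#,+1)
state=q2 head=3 tape=_11#[#]10___   (q2,#)→(q2,1,-1)
state=q2 head=2 tape=_11[#]110___   (q2,#)→(q2,1,-1)
state=q2 head=1 tape=_1[1]1110___   (q2,1)→(q0,1,+1)
state=q0 head=2 tape=_11[1]110___   (q0,1)→(q2,#,+1)
state=q2 head=3 tape=_11#[1]10___   (q2,1)→(q0,1,+1)
state=q0 head=4 tape=_11#1[1]0___   (q0,1)→(q2,#,+1)
state=q2 head=5 tape=_11#1#[0]___   (q2,0)→(q2,#,-1)
state=q2 head=4 tape=_11#1[#]#___   (q2,#)→(q2,1,-1)
state=q2 head=3 tape=_11#[1]1#___   (q2,1)→(q0,1,+1)
state=q0 head=4 tape=_11#1[1]#___   (q0,1)→(q2,#,+1)
state=q2 head=5 tape=_11#1#[#]___   (q2,#)→(q2,1,-1)
state=q2 head=4 tape=_11#1[#]1___   (q2,#)→(q2,1,-1)
state=q2 head=3 tape=_11#[1]11___   (q2,1)→(q0,1,+1)
state=q0 head=4 tape=_11#1[1]1___   (q0,1)→(q2,#,+1)
state=q2 head=5 tape=_11#1#[1]___   (q2,1)→(q0,1,+1)
state=q0 head=6 tape=_11#1#1[_]__   (q0,_)→(q2,0,+1)
state=q2 head=7 tape=_11#1#10[_]_   (q2,_)→(q1,_,+1)
state=q1 head=8 tape=_11#1#10_[_]   (q1,_)→(q1,#,-1)
state=q1 head=7 tape=_11#1#10[_]#   (q1,_)→(q1,#,-1)
state=q1 head=6 tape=_11#1#1[0]##
M halts after 26 transitions.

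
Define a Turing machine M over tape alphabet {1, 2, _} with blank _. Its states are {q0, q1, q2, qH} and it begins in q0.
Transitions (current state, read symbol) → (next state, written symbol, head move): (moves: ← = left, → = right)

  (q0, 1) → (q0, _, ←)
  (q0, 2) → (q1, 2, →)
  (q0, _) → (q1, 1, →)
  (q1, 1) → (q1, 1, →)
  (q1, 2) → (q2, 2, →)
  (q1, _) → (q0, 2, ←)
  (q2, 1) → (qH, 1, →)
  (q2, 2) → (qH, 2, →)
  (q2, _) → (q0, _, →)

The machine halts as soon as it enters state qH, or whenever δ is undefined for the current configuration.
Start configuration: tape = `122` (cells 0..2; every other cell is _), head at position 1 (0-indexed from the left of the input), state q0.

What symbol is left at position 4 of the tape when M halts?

2

q0 | 1[2]2___   read 2 → write 2, move →, go to q1
q1 | 12[2]___   read 2 → write 2, move →, go to q2
q2 | 122[_]__   read _ → write _, move →, go to q0
q0 | 122_[_]_   read _ → write 1, move →, go to q1
q1 | 122_1[_]   read _ → write 2, move ←, go to q0
q0 | 122_[1]2   read 1 → write _, move ←, go to q0
q0 | 122[_]_2   read _ → write 1, move →, go to q1
q1 | 1221[_]2   read _ → write 2, move ←, go to q0
q0 | 122[1]22   read 1 → write _, move ←, go to q0
q0 | 12[2]_22   read 2 → write 2, move →, go to q1
q1 | 122[_]22   read _ → write 2, move ←, go to q0
q0 | 12[2]222   read 2 → write 2, move →, go to q1
q1 | 122[2]22   read 2 → write 2, move →, go to q2
q2 | 1222[2]2   read 2 → write 2, move →, go to qH
qH | 12222[2]
Cell 4 holds 2 when M halts.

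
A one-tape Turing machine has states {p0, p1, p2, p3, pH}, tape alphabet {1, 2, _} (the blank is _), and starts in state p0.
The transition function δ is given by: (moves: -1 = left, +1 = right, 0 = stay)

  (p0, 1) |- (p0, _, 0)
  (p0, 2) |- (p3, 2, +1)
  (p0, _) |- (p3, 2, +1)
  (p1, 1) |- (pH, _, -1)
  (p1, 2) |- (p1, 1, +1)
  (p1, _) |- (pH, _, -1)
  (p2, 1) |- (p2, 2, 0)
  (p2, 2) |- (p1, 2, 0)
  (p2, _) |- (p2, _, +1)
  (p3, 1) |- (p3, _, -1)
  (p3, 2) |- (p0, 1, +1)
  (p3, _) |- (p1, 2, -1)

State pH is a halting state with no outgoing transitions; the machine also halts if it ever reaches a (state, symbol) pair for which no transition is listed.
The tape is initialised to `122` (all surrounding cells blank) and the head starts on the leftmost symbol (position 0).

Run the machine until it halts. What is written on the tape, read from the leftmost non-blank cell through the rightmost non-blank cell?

p0 | [1]22__   read 1 → write _, move 0, go to p0
p0 | [_]22__   read _ → write 2, move +1, go to p3
p3 | 2[2]2__   read 2 → write 1, move +1, go to p0
p0 | 21[2]__   read 2 → write 2, move +1, go to p3
p3 | 212[_]_   read _ → write 2, move -1, go to p1
p1 | 21[2]2_   read 2 → write 1, move +1, go to p1
p1 | 211[2]_   read 2 → write 1, move +1, go to p1
p1 | 2111[_]   read _ → write _, move -1, go to pH
pH | 211[1]_
The non-blank tape span at halt is 2111.

2111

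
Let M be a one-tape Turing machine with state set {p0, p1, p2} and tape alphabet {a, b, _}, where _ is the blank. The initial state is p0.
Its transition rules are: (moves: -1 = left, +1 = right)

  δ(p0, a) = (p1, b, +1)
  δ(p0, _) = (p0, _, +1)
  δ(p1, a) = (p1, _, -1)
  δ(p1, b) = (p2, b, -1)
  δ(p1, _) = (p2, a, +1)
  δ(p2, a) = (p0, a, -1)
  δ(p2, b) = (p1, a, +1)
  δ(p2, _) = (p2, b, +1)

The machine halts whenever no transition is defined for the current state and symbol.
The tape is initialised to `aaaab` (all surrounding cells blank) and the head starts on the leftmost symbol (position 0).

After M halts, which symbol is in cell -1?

b

state=p0 head=0 tape=_[a]aaab   (p0,a)→(p1,b,+1)
state=p1 head=1 tape=_b[a]aab   (p1,a)→(p1,_,-1)
state=p1 head=0 tape=_[b]_aab   (p1,b)→(p2,b,-1)
state=p2 head=-1 tape=[_]b_aab   (p2,_)→(p2,b,+1)
state=p2 head=0 tape=b[b]_aab   (p2,b)→(p1,a,+1)
state=p1 head=1 tape=ba[_]aab   (p1,_)→(p2,a,+1)
state=p2 head=2 tape=baa[a]ab   (p2,a)→(p0,a,-1)
state=p0 head=1 tape=ba[a]aab   (p0,a)→(p1,b,+1)
state=p1 head=2 tape=bab[a]ab   (p1,a)→(p1,_,-1)
state=p1 head=1 tape=ba[b]_ab   (p1,b)→(p2,b,-1)
state=p2 head=0 tape=b[a]b_ab   (p2,a)→(p0,a,-1)
state=p0 head=-1 tape=[b]ab_ab
Cell -1 holds b when M halts.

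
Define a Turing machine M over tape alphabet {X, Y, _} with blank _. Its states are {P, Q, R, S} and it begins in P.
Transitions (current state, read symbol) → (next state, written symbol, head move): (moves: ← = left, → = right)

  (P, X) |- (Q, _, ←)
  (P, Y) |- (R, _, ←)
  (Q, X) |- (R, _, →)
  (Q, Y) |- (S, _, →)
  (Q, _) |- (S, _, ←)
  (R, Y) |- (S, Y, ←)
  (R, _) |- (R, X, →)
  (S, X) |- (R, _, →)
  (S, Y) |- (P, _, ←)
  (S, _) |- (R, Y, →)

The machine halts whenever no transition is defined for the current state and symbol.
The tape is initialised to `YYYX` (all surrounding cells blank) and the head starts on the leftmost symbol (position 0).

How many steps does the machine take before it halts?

P | ____[Y]YYX   read Y → write _, move ←, go to R
R | ___[_]_YYX   read _ → write X, move →, go to R
R | ___X[_]YYX   read _ → write X, move →, go to R
R | ___XX[Y]YX   read Y → write Y, move ←, go to S
S | ___X[X]YYX   read X → write _, move →, go to R
R | ___X_[Y]YX   read Y → write Y, move ←, go to S
S | ___X[_]YYX   read _ → write Y, move →, go to R
R | ___XY[Y]YX   read Y → write Y, move ←, go to S
S | ___X[Y]YYX   read Y → write _, move ←, go to P
P | ___[X]_YYX   read X → write _, move ←, go to Q
Q | __[_]__YYX   read _ → write _, move ←, go to S
S | _[_]___YYX   read _ → write Y, move →, go to R
R | _Y[_]__YYX   read _ → write X, move →, go to R
R | _YX[_]_YYX   read _ → write X, move →, go to R
R | _YXX[_]YYX   read _ → write X, move →, go to R
R | _YXXX[Y]YX   read Y → write Y, move ←, go to S
S | _YXX[X]YYX   read X → write _, move →, go to R
R | _YXX_[Y]YX   read Y → write Y, move ←, go to S
S | _YXX[_]YYX   read _ → write Y, move →, go to R
R | _YXXY[Y]YX   read Y → write Y, move ←, go to S
S | _YXX[Y]YYX   read Y → write _, move ←, go to P
P | _YX[X]_YYX   read X → write _, move ←, go to Q
Q | _Y[X]__YYX   read X → write _, move →, go to R
R | _Y_[_]_YYX   read _ → write X, move →, go to R
R | _Y_X[_]YYX   read _ → write X, move →, go to R
R | _Y_XX[Y]YX   read Y → write Y, move ←, go to S
S | _Y_X[X]YYX   read X → write _, move →, go to R
R | _Y_X_[Y]YX   read Y → write Y, move ←, go to S
S | _Y_X[_]YYX   read _ → write Y, move →, go to R
R | _Y_XY[Y]YX   read Y → write Y, move ←, go to S
S | _Y_X[Y]YYX   read Y → write _, move ←, go to P
P | _Y_[X]_YYX   read X → write _, move ←, go to Q
Q | _Y[_]__YYX   read _ → write _, move ←, go to S
S | _[Y]___YYX   read Y → write _, move ←, go to P
P | [_]____YYX
M halts after 34 transitions.

34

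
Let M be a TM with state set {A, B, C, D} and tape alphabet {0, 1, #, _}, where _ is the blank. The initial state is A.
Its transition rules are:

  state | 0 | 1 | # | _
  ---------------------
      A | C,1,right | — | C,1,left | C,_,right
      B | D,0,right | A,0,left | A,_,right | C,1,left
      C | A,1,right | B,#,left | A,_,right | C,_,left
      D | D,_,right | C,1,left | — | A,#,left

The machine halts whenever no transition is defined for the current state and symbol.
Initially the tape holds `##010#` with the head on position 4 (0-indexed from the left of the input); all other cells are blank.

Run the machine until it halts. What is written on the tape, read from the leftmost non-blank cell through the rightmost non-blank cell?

A | ##01[0]#__   read 0 → write 1, move right, go to C
C | ##011[#]__   read # → write _, move right, go to A
A | ##011_[_]_   read _ → write _, move right, go to C
C | ##011__[_]   read _ → write _, move left, go to C
C | ##011_[_]_   read _ → write _, move left, go to C
C | ##011[_]__   read _ → write _, move left, go to C
C | ##01[1]___   read 1 → write #, move left, go to B
B | ##0[1]#___   read 1 → write 0, move left, go to A
A | ##[0]0#___   read 0 → write 1, move right, go to C
C | ##1[0]#___   read 0 → write 1, move right, go to A
A | ##11[#]___   read # → write 1, move left, go to C
C | ##1[1]1___   read 1 → write #, move left, go to B
B | ##[1]#1___   read 1 → write 0, move left, go to A
A | #[#]0#1___   read # → write 1, move left, go to C
C | [#]10#1___   read # → write _, move right, go to A
A | _[1]0#1___
The non-blank tape span at halt is 10#1.

10#1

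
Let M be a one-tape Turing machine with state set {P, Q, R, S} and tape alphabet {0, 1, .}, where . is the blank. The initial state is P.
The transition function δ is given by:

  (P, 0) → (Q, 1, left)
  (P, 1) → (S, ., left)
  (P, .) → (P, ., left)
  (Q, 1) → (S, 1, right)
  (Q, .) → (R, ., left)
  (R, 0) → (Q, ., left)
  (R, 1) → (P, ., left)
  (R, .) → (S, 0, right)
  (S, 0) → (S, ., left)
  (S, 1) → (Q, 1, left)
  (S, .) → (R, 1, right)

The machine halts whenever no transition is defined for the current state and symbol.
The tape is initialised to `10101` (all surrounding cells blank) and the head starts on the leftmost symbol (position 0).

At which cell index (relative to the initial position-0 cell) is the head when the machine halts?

state=P head=0 tape=....[1]0101   (P,1)→(S,.,left)
state=S head=-1 tape=...[.].0101   (S,.)→(R,1,right)
state=R head=0 tape=...1[.]0101   (R,.)→(S,0,right)
state=S head=1 tape=...10[0]101   (S,0)→(S,.,left)
state=S head=0 tape=...1[0].101   (S,0)→(S,.,left)
state=S head=-1 tape=...[1]..101   (S,1)→(Q,1,left)
state=Q head=-2 tape=..[.]1..101   (Q,.)→(R,.,left)
state=R head=-3 tape=.[.].1..101   (R,.)→(S,0,right)
state=S head=-2 tape=.0[.]1..101   (S,.)→(R,1,right)
state=R head=-1 tape=.01[1]..101   (R,1)→(P,.,left)
state=P head=-2 tape=.0[1]...101   (P,1)→(S,.,left)
state=S head=-3 tape=.[0]....101   (S,0)→(S,.,left)
state=S head=-4 tape=[.].....101   (S,.)→(R,1,right)
state=R head=-3 tape=1[.]....101   (R,.)→(S,0,right)
state=S head=-2 tape=10[.]...101   (S,.)→(R,1,right)
state=R head=-1 tape=101[.]..101   (R,.)→(S,0,right)
state=S head=0 tape=1010[.].101   (S,.)→(R,1,right)
state=R head=1 tape=10101[.]101   (R,.)→(S,0,right)
state=S head=2 tape=101010[1]01   (S,1)→(Q,1,left)
state=Q head=1 tape=10101[0]101
At halt the head is at cell 1.

1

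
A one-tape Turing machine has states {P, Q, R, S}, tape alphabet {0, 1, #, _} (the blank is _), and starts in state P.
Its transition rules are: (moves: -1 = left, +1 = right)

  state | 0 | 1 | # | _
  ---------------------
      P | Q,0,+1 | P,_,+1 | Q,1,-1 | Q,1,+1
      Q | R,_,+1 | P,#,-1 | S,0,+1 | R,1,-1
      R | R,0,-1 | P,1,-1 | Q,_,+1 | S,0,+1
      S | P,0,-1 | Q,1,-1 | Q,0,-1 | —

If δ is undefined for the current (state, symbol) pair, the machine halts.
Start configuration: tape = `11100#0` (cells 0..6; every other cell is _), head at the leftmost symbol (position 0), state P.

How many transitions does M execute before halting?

P | [1]1100#0__   read 1 → write _, move +1, go to P
P | _[1]100#0__   read 1 → write _, move +1, go to P
P | __[1]00#0__   read 1 → write _, move +1, go to P
P | ___[0]0#0__   read 0 → write 0, move +1, go to Q
Q | ___0[0]#0__   read 0 → write _, move +1, go to R
R | ___0_[#]0__   read # → write _, move +1, go to Q
Q | ___0__[0]__   read 0 → write _, move +1, go to R
R | ___0___[_]_   read _ → write 0, move +1, go to S
S | ___0___0[_]
M halts after 8 transitions.

8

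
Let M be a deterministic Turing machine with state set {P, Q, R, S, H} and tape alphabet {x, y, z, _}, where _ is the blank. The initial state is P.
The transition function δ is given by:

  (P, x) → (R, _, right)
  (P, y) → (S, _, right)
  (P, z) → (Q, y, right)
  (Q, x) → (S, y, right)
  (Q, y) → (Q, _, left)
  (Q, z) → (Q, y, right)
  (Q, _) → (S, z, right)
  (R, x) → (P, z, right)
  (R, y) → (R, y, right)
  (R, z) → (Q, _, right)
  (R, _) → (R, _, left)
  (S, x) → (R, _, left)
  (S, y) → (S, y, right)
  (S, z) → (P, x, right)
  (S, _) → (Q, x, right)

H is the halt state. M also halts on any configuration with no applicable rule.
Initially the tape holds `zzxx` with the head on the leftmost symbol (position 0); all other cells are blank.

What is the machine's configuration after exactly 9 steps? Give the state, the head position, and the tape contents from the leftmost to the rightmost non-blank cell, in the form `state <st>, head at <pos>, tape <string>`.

state R, head at 3, tape yyy

P | [z]zxx   read z → write y, move right, go to Q
Q | y[z]xx   read z → write y, move right, go to Q
Q | yy[x]x   read x → write y, move right, go to S
S | yyy[x]   read x → write _, move left, go to R
R | yy[y]_   read y → write y, move right, go to R
R | yyy[_]   read _ → write _, move left, go to R
R | yy[y]_   read y → write y, move right, go to R
R | yyy[_]   read _ → write _, move left, go to R
R | yy[y]_   read y → write y, move right, go to R
R | yyy[_]
After 9 steps: state R, head at 3, tape yyy.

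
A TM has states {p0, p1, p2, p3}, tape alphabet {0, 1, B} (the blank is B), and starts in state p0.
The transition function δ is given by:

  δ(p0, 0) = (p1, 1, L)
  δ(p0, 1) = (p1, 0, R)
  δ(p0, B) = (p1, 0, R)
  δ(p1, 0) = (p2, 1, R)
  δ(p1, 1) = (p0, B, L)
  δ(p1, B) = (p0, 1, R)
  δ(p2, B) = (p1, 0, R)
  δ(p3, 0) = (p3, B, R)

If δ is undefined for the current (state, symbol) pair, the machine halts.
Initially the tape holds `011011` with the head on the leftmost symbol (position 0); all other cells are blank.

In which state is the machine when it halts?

p2

p0 | BB[0]11011   read 0 → write 1, move L, go to p1
p1 | B[B]111011   read B → write 1, move R, go to p0
p0 | B1[1]11011   read 1 → write 0, move R, go to p1
p1 | B10[1]1011   read 1 → write B, move L, go to p0
p0 | B1[0]B1011   read 0 → write 1, move L, go to p1
p1 | B[1]1B1011   read 1 → write B, move L, go to p0
p0 | [B]B1B1011   read B → write 0, move R, go to p1
p1 | 0[B]1B1011   read B → write 1, move R, go to p0
p0 | 01[1]B1011   read 1 → write 0, move R, go to p1
p1 | 010[B]1011   read B → write 1, move R, go to p0
p0 | 0101[1]011   read 1 → write 0, move R, go to p1
p1 | 01010[0]11   read 0 → write 1, move R, go to p2
p2 | 010101[1]1
No transition is defined for (p2, 1); M halts in state p2.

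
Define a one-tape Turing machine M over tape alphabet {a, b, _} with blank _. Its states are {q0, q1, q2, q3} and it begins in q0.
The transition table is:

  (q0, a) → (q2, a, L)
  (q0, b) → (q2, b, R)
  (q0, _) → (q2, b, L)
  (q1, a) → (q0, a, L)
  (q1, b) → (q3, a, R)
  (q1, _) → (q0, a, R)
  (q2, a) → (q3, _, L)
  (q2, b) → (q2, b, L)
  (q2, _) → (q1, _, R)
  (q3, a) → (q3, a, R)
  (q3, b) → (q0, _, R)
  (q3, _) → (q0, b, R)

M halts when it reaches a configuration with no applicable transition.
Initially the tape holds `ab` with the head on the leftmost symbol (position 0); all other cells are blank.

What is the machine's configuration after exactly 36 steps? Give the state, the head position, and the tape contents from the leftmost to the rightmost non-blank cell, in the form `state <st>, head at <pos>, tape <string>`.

q0 | ___[a]b___   read a → write a, move L, go to q2
q2 | __[_]ab___   read _ → write _, move R, go to q1
q1 | ___[a]b___   read a → write a, move L, go to q0
q0 | __[_]ab___   read _ → write b, move L, go to q2
q2 | _[_]bab___   read _ → write _, move R, go to q1
q1 | __[b]ab___   read b → write a, move R, go to q3
q3 | __a[a]b___   read a → write a, move R, go to q3
q3 | __aa[b]___   read b → write _, move R, go to q0
q0 | __aa_[_]__   read _ → write b, move L, go to q2
q2 | __aa[_]b__   read _ → write _, move R, go to q1
q1 | __aa_[b]__   read b → write a, move R, go to q3
q3 | __aa_a[_]_   read _ → write b, move R, go to q0
q0 | __aa_ab[_]   read _ → write b, move L, go to q2
q2 | __aa_a[b]b   read b → write b, move L, go to q2
q2 | __aa_[a]bb   read a → write _, move L, go to q3
q3 | __aa[_]_bb   read _ → write b, move R, go to q0
q0 | __aab[_]bb   read _ → write b, move L, go to q2
q2 | __aa[b]bbb   read b → write b, move L, go to q2
q2 | __a[a]bbbb   read a → write _, move L, go to q3
q3 | __[a]_bbbb   read a → write a, move R, go to q3
q3 | __a[_]bbbb   read _ → write b, move R, go to q0
q0 | __ab[b]bbb   read b → write b, move R, go to q2
q2 | __abb[b]bb   read b → write b, move L, go to q2
q2 | __ab[b]bbb   read b → write b, move L, go to q2
q2 | __a[b]bbbb   read b → write b, move L, go to q2
q2 | __[a]bbbbb   read a → write _, move L, go to q3
q3 | _[_]_bbbbb   read _ → write b, move R, go to q0
q0 | _b[_]bbbbb   read _ → write b, move L, go to q2
q2 | _[b]bbbbbb   read b → write b, move L, go to q2
q2 | [_]bbbbbbb   read _ → write _, move R, go to q1
q1 | _[b]bbbbbb   read b → write a, move R, go to q3
q3 | _a[b]bbbbb   read b → write _, move R, go to q0
q0 | _a_[b]bbbb   read b → write b, move R, go to q2
q2 | _a_b[b]bbb   read b → write b, move L, go to q2
q2 | _a_[b]bbbb   read b → write b, move L, go to q2
q2 | _a[_]bbbbb   read _ → write _, move R, go to q1
q1 | _a_[b]bbbb
After 36 steps: state q1, head at 0, tape a_bbbbb.

state q1, head at 0, tape a_bbbbb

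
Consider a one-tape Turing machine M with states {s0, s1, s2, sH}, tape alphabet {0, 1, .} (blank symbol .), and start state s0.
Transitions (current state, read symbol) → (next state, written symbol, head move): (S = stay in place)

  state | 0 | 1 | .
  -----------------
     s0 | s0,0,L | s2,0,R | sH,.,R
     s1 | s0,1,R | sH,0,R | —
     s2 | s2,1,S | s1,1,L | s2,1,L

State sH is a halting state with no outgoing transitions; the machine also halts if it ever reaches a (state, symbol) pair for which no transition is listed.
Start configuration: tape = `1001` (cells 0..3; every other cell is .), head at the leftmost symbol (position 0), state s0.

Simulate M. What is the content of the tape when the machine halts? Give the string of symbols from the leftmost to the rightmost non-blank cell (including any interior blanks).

11011

state=s0 head=0 tape=[1]001.   (s0,1)→(s2,0,R)
state=s2 head=1 tape=0[0]01.   (s2,0)→(s2,1,S)
state=s2 head=1 tape=0[1]01.   (s2,1)→(s1,1,L)
state=s1 head=0 tape=[0]101.   (s1,0)→(s0,1,R)
state=s0 head=1 tape=1[1]01.   (s0,1)→(s2,0,R)
state=s2 head=2 tape=10[0]1.   (s2,0)→(s2,1,S)
state=s2 head=2 tape=10[1]1.   (s2,1)→(s1,1,L)
state=s1 head=1 tape=1[0]11.   (s1,0)→(s0,1,R)
state=s0 head=2 tape=11[1]1.   (s0,1)→(s2,0,R)
state=s2 head=3 tape=110[1].   (s2,1)→(s1,1,L)
state=s1 head=2 tape=11[0]1.   (s1,0)→(s0,1,R)
state=s0 head=3 tape=111[1].   (s0,1)→(s2,0,R)
state=s2 head=4 tape=1110[.]   (s2,.)→(s2,1,L)
state=s2 head=3 tape=111[0]1   (s2,0)→(s2,1,S)
state=s2 head=3 tape=111[1]1   (s2,1)→(s1,1,L)
state=s1 head=2 tape=11[1]11   (s1,1)→(sH,0,R)
state=sH head=3 tape=110[1]1
The non-blank tape span at halt is 11011.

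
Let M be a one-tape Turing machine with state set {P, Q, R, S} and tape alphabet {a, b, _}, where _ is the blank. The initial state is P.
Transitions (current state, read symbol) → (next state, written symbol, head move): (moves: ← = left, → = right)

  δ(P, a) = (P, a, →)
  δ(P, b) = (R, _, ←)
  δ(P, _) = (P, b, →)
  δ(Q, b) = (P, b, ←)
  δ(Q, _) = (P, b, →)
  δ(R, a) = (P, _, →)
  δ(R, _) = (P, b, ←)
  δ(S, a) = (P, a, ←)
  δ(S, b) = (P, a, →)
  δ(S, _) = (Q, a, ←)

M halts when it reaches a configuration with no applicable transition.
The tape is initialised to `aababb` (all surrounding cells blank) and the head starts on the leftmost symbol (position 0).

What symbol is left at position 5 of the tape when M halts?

_

state=P head=0 tape=[a]ababb   (P,a)→(P,a,→)
state=P head=1 tape=a[a]babb   (P,a)→(P,a,→)
state=P head=2 tape=aa[b]abb   (P,b)→(R,_,←)
state=R head=1 tape=a[a]_abb   (R,a)→(P,_,→)
state=P head=2 tape=a_[_]abb   (P,_)→(P,b,→)
state=P head=3 tape=a_b[a]bb   (P,a)→(P,a,→)
state=P head=4 tape=a_ba[b]b   (P,b)→(R,_,←)
state=R head=3 tape=a_b[a]_b   (R,a)→(P,_,→)
state=P head=4 tape=a_b_[_]b   (P,_)→(P,b,→)
state=P head=5 tape=a_b_b[b]   (P,b)→(R,_,←)
state=R head=4 tape=a_b_[b]_
Cell 5 holds _ when M halts.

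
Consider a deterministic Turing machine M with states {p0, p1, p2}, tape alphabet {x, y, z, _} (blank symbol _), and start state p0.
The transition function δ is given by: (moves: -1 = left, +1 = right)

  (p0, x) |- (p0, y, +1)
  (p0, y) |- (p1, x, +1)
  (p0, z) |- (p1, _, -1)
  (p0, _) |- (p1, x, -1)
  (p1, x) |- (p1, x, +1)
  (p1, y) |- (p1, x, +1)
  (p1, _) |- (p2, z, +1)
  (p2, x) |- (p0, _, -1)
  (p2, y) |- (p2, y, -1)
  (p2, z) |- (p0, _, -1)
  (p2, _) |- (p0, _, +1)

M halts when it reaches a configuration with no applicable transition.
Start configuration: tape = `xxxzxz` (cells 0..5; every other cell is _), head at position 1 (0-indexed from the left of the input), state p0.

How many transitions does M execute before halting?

17

p0 | x[x]xzxz_   read x → write y, move +1, go to p0
p0 | xy[x]zxz_   read x → write y, move +1, go to p0
p0 | xyy[z]xz_   read z → write _, move -1, go to p1
p1 | xy[y]_xz_   read y → write x, move +1, go to p1
p1 | xyx[_]xz_   read _ → write z, move +1, go to p2
p2 | xyxz[x]z_   read x → write _, move -1, go to p0
p0 | xyx[z]_z_   read z → write _, move -1, go to p1
p1 | xy[x]__z_   read x → write x, move +1, go to p1
p1 | xyx[_]_z_   read _ → write z, move +1, go to p2
p2 | xyxz[_]z_   read _ → write _, move +1, go to p0
p0 | xyxz_[z]_   read z → write _, move -1, go to p1
p1 | xyxz[_]__   read _ → write z, move +1, go to p2
p2 | xyxzz[_]_   read _ → write _, move +1, go to p0
p0 | xyxzz_[_]   read _ → write x, move -1, go to p1
p1 | xyxzz[_]x   read _ → write z, move +1, go to p2
p2 | xyxzzz[x]   read x → write _, move -1, go to p0
p0 | xyxzz[z]_   read z → write _, move -1, go to p1
p1 | xyxz[z]__
M halts after 17 transitions.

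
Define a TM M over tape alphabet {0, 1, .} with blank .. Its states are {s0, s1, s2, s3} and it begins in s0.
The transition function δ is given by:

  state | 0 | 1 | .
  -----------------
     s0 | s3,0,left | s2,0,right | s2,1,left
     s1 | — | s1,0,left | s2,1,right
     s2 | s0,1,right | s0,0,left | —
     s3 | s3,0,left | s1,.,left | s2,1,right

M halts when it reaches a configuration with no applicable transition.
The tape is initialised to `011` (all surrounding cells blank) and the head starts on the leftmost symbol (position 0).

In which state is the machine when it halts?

state=s0 head=0 tape=..[0]11   (s0,0)→(s3,0,left)
state=s3 head=-1 tape=.[.]011   (s3,.)→(s2,1,right)
state=s2 head=0 tape=.1[0]11   (s2,0)→(s0,1,right)
state=s0 head=1 tape=.11[1]1   (s0,1)→(s2,0,right)
state=s2 head=2 tape=.110[1]   (s2,1)→(s0,0,left)
state=s0 head=1 tape=.11[0]0   (s0,0)→(s3,0,left)
state=s3 head=0 tape=.1[1]00   (s3,1)→(s1,.,left)
state=s1 head=-1 tape=.[1].00   (s1,1)→(s1,0,left)
state=s1 head=-2 tape=[.]0.00   (s1,.)→(s2,1,right)
state=s2 head=-1 tape=1[0].00   (s2,0)→(s0,1,right)
state=s0 head=0 tape=11[.]00   (s0,.)→(s2,1,left)
state=s2 head=-1 tape=1[1]100   (s2,1)→(s0,0,left)
state=s0 head=-2 tape=[1]0100   (s0,1)→(s2,0,right)
state=s2 head=-1 tape=0[0]100   (s2,0)→(s0,1,right)
state=s0 head=0 tape=01[1]00   (s0,1)→(s2,0,right)
state=s2 head=1 tape=010[0]0   (s2,0)→(s0,1,right)
state=s0 head=2 tape=0101[0]   (s0,0)→(s3,0,left)
state=s3 head=1 tape=010[1]0   (s3,1)→(s1,.,left)
state=s1 head=0 tape=01[0].0
No transition is defined for (s1, 0); M halts in state s1.

s1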